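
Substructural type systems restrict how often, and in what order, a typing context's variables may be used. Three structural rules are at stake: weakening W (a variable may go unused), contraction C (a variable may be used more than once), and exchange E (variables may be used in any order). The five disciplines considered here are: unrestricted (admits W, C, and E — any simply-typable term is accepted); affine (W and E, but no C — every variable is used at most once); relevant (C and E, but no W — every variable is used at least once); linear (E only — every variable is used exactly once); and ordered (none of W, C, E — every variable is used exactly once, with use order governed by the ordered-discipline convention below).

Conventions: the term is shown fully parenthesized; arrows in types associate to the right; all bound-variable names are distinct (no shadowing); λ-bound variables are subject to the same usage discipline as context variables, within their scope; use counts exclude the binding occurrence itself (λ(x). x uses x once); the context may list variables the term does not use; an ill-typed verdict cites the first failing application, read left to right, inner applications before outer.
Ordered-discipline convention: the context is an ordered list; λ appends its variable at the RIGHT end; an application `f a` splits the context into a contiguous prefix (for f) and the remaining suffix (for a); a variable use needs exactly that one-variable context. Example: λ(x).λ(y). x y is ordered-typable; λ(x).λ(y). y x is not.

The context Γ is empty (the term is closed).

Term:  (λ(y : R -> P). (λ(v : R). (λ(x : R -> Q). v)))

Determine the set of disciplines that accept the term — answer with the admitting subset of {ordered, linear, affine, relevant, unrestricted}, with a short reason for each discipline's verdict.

admitted by: affine, unrestricted
counts: y (λ-bound) ×0, v (λ-bound) ×1, x (λ-bound) ×0
order of uses: v
typing: well-typed — term : (R -> P) -> R -> (R -> Q) -> R
ordered: ✗ — unused: y, x — weakening required
linear: ✗ — unused: y, x — weakening required
affine: ✓ — y, v, x: no repeats, contraction unneeded
relevant: ✗ — unused: y, x — weakening required
unrestricted: ✓ — type-checks ((R -> P) -> R -> (R -> Q) -> R) and nothing is barred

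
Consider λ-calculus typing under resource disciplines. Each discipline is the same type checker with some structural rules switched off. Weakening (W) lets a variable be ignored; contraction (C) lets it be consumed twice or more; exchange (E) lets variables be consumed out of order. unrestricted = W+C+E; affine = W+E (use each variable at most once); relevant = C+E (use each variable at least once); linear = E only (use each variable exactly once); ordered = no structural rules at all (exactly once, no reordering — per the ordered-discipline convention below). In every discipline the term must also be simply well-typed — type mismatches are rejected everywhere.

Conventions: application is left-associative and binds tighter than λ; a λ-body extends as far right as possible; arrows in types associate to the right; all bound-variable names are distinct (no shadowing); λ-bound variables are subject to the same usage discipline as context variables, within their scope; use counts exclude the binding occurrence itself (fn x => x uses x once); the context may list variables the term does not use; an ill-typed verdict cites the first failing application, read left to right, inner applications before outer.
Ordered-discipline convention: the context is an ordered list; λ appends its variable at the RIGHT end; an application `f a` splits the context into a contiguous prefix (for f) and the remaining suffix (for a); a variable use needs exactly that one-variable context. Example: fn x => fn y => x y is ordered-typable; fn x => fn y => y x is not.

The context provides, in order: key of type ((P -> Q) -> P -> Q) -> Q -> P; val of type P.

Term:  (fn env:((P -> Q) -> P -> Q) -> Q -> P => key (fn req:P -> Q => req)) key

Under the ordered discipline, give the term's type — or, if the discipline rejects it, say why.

not well-typed under ordered — needs contraction — key ×2; val, env never used (weakening)
usage: key=2; val=0; env [bound]=0; req [bound]=1
use order (left to right): key, req, key
typing: the term checks, with type Q -> P
per-discipline verdicts: ordered ✗ | linear ✗ | affine ✗ | relevant ✗ | unrestricted ✓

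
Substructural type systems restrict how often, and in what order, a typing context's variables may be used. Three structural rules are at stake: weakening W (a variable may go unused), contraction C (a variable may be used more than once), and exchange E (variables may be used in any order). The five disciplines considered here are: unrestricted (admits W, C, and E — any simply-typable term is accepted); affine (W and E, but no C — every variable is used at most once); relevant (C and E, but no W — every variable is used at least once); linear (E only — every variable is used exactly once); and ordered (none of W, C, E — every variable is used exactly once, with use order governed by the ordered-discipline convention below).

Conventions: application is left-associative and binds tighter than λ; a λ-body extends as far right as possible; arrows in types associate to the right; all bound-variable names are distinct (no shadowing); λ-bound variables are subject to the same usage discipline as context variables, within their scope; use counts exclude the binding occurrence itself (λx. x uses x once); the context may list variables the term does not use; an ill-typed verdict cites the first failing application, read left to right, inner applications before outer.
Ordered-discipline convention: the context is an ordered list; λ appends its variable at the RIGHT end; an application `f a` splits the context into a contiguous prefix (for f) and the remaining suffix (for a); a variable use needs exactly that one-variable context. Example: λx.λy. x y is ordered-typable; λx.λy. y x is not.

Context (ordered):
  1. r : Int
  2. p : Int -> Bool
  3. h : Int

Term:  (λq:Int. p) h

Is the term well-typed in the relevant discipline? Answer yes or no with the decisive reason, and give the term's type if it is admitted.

no — needs weakening: r, q unused
variable uses: r: 0; p: 1; h: 1; q (bound): 0
order of uses: p, h
typing: the term checks, with type Int -> Bool
per-discipline verdicts: ordered ✗, linear ✗, affine ✓, relevant ✗, unrestricted ✓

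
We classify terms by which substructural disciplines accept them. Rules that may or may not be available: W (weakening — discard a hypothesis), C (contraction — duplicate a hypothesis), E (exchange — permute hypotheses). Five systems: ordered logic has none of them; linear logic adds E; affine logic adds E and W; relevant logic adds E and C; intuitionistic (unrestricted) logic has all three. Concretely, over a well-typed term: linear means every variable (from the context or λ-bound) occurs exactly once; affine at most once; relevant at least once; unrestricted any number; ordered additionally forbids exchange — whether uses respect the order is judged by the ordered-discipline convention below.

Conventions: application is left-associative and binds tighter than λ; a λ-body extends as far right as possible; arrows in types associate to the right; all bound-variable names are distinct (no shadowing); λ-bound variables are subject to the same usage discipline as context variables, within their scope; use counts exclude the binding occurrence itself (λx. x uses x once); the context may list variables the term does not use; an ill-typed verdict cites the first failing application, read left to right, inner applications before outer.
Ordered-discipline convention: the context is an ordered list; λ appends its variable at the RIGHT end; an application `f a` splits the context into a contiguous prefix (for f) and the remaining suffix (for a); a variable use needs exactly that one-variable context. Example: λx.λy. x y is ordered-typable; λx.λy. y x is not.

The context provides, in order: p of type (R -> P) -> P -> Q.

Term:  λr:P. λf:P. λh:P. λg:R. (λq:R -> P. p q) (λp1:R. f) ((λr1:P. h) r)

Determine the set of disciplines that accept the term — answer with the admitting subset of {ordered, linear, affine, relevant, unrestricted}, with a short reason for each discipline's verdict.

admitted by: affine, unrestricted
use counts: p=1, r [bound]=1, f [bound]=1, h [bound]=1, g [bound]=0, q [bound]=1, p1 [bound]=0, r1 [bound]=0
order of uses: p, q, f, h, r
typing: well-typed — term : P -> P -> P -> R -> Q
ordered ✗ (g, p1, r1 left unused)
linear ✗ (g, p1, r1 left unused)
affine ✓ (no duplicate uses among p, r, f, h, g, q, p1, r1)
relevant ✗ (g, p1, r1 left unused)
unrestricted ✓ (well-typed at P -> P -> P -> R -> Q; no restrictions here)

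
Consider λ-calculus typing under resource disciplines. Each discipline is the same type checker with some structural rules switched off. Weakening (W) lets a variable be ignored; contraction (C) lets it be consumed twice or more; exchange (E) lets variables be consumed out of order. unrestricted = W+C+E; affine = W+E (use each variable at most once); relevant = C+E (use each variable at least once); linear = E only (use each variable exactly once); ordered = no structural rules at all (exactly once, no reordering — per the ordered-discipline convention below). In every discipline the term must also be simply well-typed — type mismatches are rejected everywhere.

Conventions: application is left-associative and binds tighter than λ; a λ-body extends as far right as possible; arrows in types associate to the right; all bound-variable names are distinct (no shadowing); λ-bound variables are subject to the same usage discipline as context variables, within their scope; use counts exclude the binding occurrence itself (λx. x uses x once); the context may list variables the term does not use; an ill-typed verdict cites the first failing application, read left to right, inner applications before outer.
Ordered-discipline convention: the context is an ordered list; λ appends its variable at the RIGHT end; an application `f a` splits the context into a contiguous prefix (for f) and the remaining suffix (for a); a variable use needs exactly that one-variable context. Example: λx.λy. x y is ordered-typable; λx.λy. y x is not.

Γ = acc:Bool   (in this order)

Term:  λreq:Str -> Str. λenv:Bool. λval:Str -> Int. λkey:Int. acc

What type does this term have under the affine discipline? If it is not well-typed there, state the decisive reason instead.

term : (Str -> Str) -> Bool -> (Str -> Int) -> Int -> Bool
counts: acc ×1, req (bound) ×0, env (bound) ×0, val (bound) ×0, key (bound) ×0
left-to-right use order: acc
typing: the term checks, with type (Str -> Str) -> Bool -> (Str -> Int) -> Int -> Bool
all disciplines: ordered ✗ | linear ✗ | affine ✓ | relevant ✗ | unrestricted ✓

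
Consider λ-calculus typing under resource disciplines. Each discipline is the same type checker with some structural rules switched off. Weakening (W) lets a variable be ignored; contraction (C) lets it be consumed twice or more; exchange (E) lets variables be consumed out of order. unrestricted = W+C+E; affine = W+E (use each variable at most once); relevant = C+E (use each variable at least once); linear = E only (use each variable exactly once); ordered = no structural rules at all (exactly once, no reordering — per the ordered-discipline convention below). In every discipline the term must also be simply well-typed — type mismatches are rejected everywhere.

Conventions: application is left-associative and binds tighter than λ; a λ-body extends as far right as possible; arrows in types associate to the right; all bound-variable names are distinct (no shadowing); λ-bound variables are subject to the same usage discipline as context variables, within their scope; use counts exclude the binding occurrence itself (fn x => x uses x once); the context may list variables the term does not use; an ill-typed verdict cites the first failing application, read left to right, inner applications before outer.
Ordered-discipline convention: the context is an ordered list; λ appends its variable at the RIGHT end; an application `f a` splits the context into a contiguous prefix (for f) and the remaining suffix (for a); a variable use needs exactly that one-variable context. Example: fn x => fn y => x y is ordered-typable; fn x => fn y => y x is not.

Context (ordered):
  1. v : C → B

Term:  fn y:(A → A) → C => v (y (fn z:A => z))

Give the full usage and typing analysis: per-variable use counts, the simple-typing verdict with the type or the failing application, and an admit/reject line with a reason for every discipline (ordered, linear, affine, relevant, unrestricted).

usage: v: 1×; y (bound): 1×; z (bound): 1×
uses in reading order: v, y, z
typing: well-typed at ((A → A) → C) → B
ordered: ✓, v, y, z: once each, no exchange needed
linear: ✓, single use per variable (v, y, z)
affine: ✓, no duplicate uses among v, y, z
relevant: ✓, at least one use each (v, y, z)
unrestricted: ✓, well-typed at ((A → A) → C) → B; no restrictions here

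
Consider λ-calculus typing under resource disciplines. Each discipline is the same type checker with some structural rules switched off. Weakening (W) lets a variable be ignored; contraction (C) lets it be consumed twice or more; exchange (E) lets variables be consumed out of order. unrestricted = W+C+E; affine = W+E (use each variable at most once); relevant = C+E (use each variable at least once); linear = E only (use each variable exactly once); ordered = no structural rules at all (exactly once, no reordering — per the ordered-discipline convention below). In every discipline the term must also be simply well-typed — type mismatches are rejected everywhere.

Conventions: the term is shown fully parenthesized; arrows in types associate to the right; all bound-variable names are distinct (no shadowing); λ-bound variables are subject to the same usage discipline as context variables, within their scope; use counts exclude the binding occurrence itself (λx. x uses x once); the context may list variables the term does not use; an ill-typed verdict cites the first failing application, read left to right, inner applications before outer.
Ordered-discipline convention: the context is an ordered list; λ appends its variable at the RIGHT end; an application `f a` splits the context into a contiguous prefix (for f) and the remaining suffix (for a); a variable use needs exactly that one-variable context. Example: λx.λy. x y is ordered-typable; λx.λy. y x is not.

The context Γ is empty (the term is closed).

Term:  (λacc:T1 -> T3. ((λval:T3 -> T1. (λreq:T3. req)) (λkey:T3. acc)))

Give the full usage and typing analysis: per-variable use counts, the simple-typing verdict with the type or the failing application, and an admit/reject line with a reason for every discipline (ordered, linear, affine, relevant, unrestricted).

usage: acc (bound): 1×, val (bound): 0×, req (bound): 1×, key (bound): 0×
left-to-right use order: req, acc
typing: ill-typed: an application expects T3 -> T1 but receives T3 -> T1 -> T3
ordered ✗ (the type mismatch rejects it)
linear ✗ (not simply typable)
affine ✗ (fails simple typing)
relevant ✗ (a type mismatch blocks all five)
unrestricted ✗ (the type mismatch rejects it)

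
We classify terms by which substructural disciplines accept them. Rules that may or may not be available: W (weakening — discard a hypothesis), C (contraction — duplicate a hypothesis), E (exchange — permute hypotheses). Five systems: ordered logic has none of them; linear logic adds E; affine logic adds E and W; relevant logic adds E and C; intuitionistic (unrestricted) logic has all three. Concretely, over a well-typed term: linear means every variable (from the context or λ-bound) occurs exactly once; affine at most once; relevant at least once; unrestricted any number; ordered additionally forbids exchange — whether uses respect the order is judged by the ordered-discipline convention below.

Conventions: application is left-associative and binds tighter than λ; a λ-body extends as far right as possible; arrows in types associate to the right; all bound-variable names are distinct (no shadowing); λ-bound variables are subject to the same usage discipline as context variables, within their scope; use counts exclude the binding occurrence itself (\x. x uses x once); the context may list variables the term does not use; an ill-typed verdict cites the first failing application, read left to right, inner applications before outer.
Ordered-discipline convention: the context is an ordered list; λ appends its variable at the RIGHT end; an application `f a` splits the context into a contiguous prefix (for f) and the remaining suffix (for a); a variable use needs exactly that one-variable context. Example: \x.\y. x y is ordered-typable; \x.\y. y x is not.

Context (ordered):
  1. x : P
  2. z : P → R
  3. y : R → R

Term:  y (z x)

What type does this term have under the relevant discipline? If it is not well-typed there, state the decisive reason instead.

term : R
usage: x ×1, z ×1, y ×1
order of uses: y, z, x
typing: well-typed — term : R
summary: ordered ✗; linear ✓; affine ✓; relevant ✓; unrestricted ✓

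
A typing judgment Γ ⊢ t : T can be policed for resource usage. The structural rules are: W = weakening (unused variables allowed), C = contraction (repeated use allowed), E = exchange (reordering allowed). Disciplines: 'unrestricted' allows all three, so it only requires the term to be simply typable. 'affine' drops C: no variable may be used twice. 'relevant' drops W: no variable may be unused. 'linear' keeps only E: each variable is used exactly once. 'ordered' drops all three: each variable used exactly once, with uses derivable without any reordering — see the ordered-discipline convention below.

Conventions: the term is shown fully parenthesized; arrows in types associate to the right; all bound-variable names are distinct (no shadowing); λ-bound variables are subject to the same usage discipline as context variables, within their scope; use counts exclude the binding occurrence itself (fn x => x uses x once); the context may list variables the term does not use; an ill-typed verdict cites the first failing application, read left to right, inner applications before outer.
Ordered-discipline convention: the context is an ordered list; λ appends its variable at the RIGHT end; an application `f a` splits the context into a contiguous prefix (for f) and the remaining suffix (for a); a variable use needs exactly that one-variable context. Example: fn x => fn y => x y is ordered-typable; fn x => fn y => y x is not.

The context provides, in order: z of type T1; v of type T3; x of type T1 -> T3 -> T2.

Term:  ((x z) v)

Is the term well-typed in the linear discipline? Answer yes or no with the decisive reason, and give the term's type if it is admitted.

yes — exactly-once usage across z, v, x; term : T2
counts: z ×1; v ×1; x ×1
use order (left to right): x, z, v
typing: ✓ — T2
per-discipline verdicts: ordered ✗ | linear ✓ | affine ✓ | relevant ✓ | unrestricted ✓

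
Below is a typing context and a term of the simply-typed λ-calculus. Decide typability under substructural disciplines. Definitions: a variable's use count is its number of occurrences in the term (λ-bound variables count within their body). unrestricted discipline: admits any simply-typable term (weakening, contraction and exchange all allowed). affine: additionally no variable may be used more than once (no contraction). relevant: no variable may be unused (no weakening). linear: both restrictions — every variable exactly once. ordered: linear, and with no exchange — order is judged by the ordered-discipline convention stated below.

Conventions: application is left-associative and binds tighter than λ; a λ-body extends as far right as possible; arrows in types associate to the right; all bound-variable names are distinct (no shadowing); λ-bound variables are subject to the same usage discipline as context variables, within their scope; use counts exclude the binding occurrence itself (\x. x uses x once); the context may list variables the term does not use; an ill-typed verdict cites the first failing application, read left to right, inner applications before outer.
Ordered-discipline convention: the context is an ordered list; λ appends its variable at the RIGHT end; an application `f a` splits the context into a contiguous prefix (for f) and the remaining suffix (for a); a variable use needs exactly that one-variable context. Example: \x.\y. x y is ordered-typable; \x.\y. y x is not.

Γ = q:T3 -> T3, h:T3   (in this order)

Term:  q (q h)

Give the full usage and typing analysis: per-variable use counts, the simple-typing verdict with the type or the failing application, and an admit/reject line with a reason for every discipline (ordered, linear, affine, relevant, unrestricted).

usage: q: 2; h: 1
use order (left to right): q, q, h
typing: the term checks, with type T3
ordered ✗ (q ×2 used more than once (contraction))
linear ✗ (q ×2 used more than once (contraction))
affine ✗ (q ×2 used more than once (contraction))
relevant ✓ (q, h: all used, weakening unneeded)
unrestricted ✓ (typability at T3 is all that's needed)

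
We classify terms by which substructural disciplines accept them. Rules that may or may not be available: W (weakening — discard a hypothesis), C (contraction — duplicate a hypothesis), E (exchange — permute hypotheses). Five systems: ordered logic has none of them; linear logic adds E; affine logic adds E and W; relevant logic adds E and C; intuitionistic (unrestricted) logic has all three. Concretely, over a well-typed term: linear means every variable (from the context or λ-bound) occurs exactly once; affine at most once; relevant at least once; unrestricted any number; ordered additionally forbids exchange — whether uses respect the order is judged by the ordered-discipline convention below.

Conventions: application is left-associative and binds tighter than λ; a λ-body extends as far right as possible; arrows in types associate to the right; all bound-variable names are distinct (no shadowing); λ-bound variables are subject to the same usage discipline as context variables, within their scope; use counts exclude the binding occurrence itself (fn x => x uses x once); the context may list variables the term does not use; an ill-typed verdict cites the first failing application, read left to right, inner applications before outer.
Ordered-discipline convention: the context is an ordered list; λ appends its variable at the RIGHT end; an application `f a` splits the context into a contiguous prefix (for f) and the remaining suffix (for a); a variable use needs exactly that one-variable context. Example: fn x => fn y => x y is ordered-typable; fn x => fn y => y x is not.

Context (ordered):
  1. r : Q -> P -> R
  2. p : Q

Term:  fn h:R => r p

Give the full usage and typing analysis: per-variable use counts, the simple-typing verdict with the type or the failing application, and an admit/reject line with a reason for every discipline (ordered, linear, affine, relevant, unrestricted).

variable uses: r ×1; p ×1; h (λ-bound) ×0
order of uses: r, p
typing: the term checks, with type R -> P -> R
ordered: ✗, h left unused
linear: ✗, h left unused
affine: ✓, none of r, p, h used more than once
relevant: ✗, h left unused
unrestricted: ✓, typability at R -> P -> R is all that's needed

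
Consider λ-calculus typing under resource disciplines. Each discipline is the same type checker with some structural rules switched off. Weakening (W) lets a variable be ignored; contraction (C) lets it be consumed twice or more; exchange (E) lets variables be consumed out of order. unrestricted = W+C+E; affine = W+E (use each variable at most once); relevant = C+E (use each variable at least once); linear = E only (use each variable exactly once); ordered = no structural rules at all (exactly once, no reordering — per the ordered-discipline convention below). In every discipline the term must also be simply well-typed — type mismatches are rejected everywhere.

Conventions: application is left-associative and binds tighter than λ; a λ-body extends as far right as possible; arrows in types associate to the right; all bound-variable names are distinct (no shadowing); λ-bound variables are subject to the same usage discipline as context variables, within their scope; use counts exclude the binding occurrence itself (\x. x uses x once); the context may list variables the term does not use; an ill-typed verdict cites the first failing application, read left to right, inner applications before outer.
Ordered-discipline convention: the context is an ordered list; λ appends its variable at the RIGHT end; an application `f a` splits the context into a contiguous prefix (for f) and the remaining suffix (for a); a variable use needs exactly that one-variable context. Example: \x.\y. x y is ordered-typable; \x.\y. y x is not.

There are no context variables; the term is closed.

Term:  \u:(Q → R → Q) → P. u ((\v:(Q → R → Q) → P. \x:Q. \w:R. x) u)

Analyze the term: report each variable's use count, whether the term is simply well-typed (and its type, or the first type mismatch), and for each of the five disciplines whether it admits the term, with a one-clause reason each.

counts: u (bound)=2, v (bound)=0, x (bound)=1, w (bound)=0
uses in reading order: u, x, u
typing: the term checks, with type ((Q → R → Q) → P) → P
ordered: ✗ — uses contraction: u ×2; unused: v, w — weakening required
linear: ✗ — uses contraction: u ×2; unused: v, w — weakening required
affine: ✗ — uses contraction: u ×2
relevant: ✗ — unused: v, w — weakening required
unrestricted: ✓ — typability at ((Q → R → Q) → P) → P is all that's needed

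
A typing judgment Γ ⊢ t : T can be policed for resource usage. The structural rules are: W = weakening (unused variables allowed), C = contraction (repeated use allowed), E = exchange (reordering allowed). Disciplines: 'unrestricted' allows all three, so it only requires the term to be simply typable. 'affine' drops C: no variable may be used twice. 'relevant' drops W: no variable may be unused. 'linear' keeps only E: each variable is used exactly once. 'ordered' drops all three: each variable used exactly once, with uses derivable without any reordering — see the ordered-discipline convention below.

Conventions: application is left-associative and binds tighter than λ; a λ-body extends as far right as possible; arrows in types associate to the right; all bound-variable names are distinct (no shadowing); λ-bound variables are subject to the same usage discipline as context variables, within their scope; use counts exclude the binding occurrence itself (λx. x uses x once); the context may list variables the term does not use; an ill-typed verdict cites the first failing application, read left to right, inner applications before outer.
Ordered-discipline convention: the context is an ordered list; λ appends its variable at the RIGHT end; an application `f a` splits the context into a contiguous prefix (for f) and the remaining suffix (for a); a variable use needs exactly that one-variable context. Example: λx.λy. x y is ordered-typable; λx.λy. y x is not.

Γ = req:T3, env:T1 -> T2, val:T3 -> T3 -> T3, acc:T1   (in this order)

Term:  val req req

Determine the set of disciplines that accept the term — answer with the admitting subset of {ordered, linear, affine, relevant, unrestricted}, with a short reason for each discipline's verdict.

admitted by: unrestricted
counts: req ×2; env ×0; val ×1; acc ×0
use order (left to right): val, req, req
typing: well-typed — term : T3
ordered ✗ (repeated use of req ×2; needs weakening: env, acc unused)
linear ✗ (repeated use of req ×2; needs weakening: env, acc unused)
affine ✗ (repeated use of req ×2)
relevant ✗ (needs weakening: env, acc unused)
unrestricted ✓ (typability at T3 is all that's needed)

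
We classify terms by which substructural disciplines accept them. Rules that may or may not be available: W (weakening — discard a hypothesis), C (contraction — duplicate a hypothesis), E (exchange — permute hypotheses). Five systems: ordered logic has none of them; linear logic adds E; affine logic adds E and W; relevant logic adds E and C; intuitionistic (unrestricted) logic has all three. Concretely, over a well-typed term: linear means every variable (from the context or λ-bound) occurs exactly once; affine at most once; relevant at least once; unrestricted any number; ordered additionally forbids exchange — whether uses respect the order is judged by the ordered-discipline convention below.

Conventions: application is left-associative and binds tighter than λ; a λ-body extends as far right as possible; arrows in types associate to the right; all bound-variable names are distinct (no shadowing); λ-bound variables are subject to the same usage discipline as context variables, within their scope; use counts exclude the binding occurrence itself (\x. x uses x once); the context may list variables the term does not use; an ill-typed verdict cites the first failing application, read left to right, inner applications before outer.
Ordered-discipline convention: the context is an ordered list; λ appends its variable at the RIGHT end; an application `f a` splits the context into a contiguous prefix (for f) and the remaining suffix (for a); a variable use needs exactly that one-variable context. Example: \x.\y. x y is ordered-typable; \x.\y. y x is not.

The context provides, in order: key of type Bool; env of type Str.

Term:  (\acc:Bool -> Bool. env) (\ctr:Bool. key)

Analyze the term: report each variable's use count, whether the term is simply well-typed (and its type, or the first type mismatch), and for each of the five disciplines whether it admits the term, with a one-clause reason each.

counts: key: 1×, env: 1×, acc (λ-bound): 0×, ctr (λ-bound): 0×
use order (left to right): env, key
typing: well-typed at Str
ordered ✗ (unused: acc, ctr — weakening required)
linear ✗ (unused: acc, ctr — weakening required)
affine ✓ (no duplicate uses among key, env, acc, ctr)
relevant ✗ (unused: acc, ctr — weakening required)
unrestricted ✓ (well-typed at Str; no restrictions here)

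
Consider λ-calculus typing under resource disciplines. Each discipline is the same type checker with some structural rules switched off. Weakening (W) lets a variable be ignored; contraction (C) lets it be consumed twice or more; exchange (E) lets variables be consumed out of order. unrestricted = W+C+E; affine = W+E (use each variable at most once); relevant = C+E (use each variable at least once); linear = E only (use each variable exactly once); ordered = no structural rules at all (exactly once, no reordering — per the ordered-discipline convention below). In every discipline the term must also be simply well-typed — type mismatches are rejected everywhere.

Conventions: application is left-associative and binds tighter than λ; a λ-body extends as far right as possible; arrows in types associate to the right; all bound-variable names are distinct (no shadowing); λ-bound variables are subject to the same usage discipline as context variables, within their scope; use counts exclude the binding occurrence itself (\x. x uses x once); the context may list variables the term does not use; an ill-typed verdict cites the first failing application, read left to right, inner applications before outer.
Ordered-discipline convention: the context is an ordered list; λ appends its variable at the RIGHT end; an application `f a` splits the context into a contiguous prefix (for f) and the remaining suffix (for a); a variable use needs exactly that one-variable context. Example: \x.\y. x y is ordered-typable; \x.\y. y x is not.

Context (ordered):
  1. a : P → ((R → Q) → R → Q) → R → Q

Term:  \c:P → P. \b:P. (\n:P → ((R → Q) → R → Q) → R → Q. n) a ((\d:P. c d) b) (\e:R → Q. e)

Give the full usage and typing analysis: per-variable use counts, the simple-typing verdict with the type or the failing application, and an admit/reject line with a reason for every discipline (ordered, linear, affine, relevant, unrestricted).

usage: a: 1×; c [bound]: 1×; b [bound]: 1×; n [bound]: 1×; d [bound]: 1×; e [bound]: 1×
left-to-right use order: n, a, c, d, b, e
typing: the term checks, with type (P → P) → P → R → Q
ordered: ✓, a, c, b, n, d, e once each; derivable with no W/C/E
linear: ✓, single use per variable (a, c, b, n, d, e)
affine: ✓, none of a, c, b, n, d, e used more than once
relevant: ✓, a, c, b, n, d, e: all used, weakening unneeded
unrestricted: ✓, well-typed at (P → P) → P → R → Q; no restrictions here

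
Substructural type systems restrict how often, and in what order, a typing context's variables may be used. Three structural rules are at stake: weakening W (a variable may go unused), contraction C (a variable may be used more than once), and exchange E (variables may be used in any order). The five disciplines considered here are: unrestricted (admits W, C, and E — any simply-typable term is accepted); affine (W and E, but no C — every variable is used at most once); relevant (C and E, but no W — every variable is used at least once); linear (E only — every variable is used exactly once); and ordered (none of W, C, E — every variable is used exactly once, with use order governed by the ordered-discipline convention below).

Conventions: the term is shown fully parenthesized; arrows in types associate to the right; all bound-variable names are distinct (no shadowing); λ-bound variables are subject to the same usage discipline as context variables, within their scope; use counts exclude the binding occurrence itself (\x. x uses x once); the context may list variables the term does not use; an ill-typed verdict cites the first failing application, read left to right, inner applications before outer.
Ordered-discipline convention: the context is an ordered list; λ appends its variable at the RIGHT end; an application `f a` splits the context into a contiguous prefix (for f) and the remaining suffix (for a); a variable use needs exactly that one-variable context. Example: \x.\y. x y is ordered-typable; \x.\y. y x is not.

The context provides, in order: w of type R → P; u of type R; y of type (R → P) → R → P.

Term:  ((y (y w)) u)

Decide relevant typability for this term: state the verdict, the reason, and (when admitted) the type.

yes — every one of w, u, y appears; term : P
variable uses: w=1; u=1; y=2
use order (left to right): y, y, w, u
typing: well-typed at P
all disciplines: ordered ✗ · linear ✗ · affine ✗ · relevant ✓ · unrestricted ✓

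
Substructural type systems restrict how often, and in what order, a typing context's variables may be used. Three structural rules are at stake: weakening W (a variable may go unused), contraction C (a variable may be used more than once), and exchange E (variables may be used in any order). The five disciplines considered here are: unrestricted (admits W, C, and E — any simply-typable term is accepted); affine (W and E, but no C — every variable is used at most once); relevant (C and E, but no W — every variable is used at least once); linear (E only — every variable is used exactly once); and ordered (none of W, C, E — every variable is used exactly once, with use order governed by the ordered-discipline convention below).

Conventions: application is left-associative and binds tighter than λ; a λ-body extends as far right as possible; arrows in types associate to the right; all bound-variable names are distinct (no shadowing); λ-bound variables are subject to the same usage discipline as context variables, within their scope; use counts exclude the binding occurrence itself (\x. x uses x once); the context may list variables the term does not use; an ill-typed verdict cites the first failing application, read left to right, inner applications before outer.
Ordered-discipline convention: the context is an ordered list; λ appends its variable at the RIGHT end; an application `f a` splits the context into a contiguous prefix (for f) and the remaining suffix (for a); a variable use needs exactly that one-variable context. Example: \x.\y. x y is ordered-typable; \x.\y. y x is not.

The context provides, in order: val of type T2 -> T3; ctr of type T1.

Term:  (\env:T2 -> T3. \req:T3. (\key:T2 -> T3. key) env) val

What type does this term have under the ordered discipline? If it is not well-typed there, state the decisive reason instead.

not well-typed under ordered — unused: ctr, req — weakening required
variable uses: val: 1, ctr: 0, env (bound): 1, req (bound): 0, key (bound): 1
order of uses: key, env, val
typing: well-typed at T3 -> T2 -> T3
summary: ordered ✗; linear ✗; affine ✓; relevant ✗; unrestricted ✓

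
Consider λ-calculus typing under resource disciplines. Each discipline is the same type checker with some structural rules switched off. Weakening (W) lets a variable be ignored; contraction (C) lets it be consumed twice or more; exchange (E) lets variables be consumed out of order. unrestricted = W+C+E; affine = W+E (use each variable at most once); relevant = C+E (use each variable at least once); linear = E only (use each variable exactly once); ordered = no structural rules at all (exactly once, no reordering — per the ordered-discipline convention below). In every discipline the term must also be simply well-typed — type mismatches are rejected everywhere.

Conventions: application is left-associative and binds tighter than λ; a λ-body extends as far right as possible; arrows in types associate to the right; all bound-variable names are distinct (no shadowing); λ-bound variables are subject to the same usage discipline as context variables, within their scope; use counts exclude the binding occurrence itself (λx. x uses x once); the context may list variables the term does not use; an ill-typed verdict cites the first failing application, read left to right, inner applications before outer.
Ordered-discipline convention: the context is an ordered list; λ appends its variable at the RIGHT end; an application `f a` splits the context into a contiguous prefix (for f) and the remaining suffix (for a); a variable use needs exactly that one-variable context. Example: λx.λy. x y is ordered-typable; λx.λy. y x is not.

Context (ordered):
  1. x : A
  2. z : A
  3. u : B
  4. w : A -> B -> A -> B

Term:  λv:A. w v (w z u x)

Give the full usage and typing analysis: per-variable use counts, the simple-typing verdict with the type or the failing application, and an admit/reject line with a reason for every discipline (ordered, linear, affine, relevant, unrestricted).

variable uses: x ×1; z ×1; u ×1; w ×2; v [bound] ×1
use order (left to right): w, v, w, z, u, x
typing: the term checks, with type A -> A -> B
ordered: ✗, needs contraction — w ×2
linear: ✗, needs contraction — w ×2
affine: ✗, needs contraction — w ×2
relevant: ✓, x, z, u, w, v: all used, weakening unneeded
unrestricted: ✓, type-checks (A -> A -> B) and nothing is barred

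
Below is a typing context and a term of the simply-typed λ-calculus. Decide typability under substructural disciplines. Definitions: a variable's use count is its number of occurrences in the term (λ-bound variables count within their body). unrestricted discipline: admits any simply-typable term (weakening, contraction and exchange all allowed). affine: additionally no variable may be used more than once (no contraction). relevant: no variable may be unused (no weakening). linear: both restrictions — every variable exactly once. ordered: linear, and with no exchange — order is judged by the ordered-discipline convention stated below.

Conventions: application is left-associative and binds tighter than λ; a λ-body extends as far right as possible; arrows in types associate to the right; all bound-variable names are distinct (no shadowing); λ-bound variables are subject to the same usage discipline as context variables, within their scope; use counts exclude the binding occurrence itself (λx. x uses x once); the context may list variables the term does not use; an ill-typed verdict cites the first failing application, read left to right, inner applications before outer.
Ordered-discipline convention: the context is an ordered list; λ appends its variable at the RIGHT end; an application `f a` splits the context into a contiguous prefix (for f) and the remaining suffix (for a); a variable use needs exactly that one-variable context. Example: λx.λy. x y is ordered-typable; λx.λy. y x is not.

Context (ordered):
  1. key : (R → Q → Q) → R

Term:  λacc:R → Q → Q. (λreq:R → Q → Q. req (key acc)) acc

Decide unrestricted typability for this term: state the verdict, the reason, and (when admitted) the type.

yes — type-checks ((R → Q → Q) → Q → Q) and nothing is barred; term : (R → Q → Q) → Q → Q
usage: key ×1; acc [bound] ×2; req [bound] ×1
order of uses: req, key, acc, acc
typing: well-typed — term : (R → Q → Q) → Q → Q
summary: ordered ✗; linear ✗; affine ✗; relevant ✓; unrestricted ✓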